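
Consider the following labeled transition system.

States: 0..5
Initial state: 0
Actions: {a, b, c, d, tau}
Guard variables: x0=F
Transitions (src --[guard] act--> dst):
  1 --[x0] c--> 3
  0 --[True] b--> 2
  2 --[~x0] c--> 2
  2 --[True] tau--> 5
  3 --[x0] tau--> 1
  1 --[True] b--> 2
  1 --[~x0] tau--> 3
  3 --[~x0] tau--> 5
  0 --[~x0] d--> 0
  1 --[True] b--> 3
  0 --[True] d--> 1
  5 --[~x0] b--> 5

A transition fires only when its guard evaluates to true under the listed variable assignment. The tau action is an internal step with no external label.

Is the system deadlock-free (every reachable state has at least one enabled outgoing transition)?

Answer: DEADLOCK-FREE

Working:
Reach set: {0,1,2,3,5}
  0: b→2  d→0  d→1  [deg 3]
  1: b→2  b→3  tau→3  [deg 3]
  2: c→2  tau→5  [deg 2]
  3: tau→5  [deg 1]
  5: b→5  [deg 1]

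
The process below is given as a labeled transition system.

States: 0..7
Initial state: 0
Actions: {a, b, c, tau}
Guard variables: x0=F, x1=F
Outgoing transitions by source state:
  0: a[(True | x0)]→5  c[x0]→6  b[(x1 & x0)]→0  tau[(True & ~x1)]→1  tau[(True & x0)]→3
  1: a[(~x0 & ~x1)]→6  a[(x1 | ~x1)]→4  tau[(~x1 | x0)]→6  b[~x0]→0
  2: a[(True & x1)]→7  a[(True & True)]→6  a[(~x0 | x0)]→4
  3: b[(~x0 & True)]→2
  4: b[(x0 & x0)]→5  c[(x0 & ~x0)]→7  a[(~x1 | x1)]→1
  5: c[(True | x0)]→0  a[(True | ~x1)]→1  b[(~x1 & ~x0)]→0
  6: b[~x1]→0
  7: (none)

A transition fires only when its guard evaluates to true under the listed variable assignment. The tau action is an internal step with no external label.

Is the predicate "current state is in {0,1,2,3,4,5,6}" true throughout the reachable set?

Answer: INVARIANT HOLDS

Analysis:
Allowed set {0,1,2,3,4,5,6}
Reach set: {0,1,4,5,6}
  0: safe
  1: safe
  4: safe
  5: safe
  6: safe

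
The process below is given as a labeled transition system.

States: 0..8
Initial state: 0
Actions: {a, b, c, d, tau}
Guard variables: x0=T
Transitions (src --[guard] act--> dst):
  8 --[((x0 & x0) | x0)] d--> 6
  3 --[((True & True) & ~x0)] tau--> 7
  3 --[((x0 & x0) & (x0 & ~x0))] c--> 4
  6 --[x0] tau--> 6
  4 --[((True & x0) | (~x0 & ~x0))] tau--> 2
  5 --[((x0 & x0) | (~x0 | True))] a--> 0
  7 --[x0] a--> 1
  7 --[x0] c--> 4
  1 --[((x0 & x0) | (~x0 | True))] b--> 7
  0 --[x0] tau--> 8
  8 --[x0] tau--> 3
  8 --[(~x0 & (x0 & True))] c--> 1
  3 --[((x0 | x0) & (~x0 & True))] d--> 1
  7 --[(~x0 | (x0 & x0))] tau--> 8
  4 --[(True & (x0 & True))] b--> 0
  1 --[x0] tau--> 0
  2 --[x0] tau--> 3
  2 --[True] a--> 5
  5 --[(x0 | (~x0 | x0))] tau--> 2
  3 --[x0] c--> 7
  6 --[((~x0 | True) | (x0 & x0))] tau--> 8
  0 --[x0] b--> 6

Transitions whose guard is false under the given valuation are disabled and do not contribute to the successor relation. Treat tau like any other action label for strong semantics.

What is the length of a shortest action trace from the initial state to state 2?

Answer: 5

Trace:
Layered search for 2:
  depth 0: {0}
  depth 1: {6,8}
  depth 2: {3}
  depth 3: {7}
  depth 4: {1,4}
  depth 5: {2}
first hit 2 at d=5 via tau·tau·c·c·tau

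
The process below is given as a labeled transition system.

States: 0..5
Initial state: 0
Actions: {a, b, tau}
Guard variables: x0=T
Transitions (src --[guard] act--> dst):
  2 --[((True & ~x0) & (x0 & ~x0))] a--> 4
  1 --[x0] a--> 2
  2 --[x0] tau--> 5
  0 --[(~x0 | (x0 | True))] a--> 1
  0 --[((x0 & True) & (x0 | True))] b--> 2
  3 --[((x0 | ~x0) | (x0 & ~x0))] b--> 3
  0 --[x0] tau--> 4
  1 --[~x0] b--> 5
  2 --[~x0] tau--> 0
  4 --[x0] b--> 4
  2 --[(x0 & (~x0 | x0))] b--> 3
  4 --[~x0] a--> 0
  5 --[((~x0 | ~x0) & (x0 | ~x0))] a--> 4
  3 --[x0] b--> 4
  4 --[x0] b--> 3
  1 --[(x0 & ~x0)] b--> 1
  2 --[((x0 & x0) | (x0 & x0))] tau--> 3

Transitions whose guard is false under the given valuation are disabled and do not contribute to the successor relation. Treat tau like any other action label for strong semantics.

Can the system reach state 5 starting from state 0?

Answer: REACHABLE

Working:
11 transition(s) survive guard evaluation.
L0 = {0}
L1 = {1,2,4}  cumulative {0,1,2,4}
L2 = {3,5}  cumulative {0,1,2,3,4,5}
R = {0,1,2,3,4,5}
trace reaching 5: b·tau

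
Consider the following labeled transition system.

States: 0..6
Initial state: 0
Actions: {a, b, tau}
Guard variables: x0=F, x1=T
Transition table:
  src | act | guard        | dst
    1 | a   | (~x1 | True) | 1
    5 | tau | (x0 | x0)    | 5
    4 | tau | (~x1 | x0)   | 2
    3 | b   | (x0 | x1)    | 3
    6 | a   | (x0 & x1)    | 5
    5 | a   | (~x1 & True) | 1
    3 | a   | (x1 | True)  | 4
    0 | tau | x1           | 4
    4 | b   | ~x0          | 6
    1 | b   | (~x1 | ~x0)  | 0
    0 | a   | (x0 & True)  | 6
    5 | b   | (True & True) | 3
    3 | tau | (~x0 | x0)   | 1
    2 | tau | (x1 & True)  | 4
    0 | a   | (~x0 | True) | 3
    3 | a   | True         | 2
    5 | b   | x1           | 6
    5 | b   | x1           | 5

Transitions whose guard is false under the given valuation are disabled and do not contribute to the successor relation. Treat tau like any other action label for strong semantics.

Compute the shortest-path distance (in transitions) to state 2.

Layered search for 2:
  L0 = {0}
  L1 = {3,4}
  L2 = {1,2,6}
2 enters at depth 2; path a·a

Answer: 2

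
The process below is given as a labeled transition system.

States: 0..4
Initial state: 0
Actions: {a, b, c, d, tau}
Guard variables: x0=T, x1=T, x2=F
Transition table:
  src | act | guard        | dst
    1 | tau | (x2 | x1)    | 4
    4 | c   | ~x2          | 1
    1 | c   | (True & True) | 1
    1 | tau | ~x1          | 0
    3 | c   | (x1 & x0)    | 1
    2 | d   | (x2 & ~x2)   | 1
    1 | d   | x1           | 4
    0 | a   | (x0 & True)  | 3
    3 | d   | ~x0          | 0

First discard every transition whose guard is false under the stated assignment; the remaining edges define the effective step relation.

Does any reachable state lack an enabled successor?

Answer: DEADLOCK-FREE

Analysis:
Reach set: {0,1,3,4}
  0: a→3  [1 exit(s)]
  1: c→1  d→4  tau→4  [3 exit(s)]
  3: c→1  [1 exit(s)]
  4: c→1  [1 exit(s)]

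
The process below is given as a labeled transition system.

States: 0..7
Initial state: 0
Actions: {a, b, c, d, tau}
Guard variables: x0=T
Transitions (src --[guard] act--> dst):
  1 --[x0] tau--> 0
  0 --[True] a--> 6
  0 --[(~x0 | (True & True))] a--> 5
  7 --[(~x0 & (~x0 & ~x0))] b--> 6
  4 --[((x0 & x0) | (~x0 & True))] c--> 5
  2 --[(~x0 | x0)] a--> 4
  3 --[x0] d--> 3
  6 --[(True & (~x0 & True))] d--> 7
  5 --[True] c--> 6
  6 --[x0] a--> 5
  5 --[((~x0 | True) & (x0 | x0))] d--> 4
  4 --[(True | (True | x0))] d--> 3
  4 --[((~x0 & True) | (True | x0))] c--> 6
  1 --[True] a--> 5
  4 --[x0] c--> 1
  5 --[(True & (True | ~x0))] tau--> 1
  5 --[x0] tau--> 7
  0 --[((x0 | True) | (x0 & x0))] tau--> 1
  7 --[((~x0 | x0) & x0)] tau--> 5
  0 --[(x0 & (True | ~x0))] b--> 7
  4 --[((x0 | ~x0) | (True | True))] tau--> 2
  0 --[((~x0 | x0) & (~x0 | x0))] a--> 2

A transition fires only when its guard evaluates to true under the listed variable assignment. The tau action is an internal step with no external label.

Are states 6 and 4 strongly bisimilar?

Compute ~ classes (split until stable):
  round 0: {{0,1,2,3,4,5,6,7}}
  round 1: {{0},{1},{2,6},{3},{4,5},{7}}
  round 2: {{0},{1},{2,6},{3},{4},{5},{7}}
  round 3: {{0},{1},{2},{3},{4},{5},{6},{7}}
Fixed point at round 4; 8 class(es).
6∈{6}, 4∈{4}

Answer: NOT BISIMILAR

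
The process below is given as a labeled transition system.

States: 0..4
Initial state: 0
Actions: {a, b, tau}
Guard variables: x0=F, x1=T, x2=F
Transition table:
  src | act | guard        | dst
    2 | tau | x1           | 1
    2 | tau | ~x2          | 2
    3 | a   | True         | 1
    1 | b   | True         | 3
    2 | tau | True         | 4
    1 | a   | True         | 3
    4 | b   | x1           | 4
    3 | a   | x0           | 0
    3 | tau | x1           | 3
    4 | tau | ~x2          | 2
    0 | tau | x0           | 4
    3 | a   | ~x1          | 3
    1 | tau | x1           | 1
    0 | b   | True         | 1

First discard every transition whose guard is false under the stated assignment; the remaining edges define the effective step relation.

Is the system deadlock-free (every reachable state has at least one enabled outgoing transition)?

Answer: DEADLOCK-FREE

Working:
Reachable = {0,1,3}
  0: b→1  [1 exit(s)]
  1: a→3  b→3  tau→1  [3 exit(s)]
  3: a→1  tau→3  [2 exit(s)]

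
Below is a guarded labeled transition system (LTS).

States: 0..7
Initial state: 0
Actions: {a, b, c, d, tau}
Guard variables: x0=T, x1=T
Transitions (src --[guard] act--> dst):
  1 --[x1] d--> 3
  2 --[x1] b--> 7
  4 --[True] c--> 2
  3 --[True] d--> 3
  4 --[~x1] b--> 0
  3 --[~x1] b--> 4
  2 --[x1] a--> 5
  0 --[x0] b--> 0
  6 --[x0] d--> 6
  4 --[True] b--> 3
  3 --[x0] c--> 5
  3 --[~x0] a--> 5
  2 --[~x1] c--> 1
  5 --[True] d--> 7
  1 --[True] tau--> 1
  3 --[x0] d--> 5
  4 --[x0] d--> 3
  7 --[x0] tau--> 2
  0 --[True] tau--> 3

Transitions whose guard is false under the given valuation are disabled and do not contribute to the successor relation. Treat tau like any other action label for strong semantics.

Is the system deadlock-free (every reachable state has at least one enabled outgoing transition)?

Reach set: {0,2,3,5,7}
  0: b→0  tau→3  [2 out]
  2: a→5  b→7  [2 out]
  3: c→5  d→3  d→5  [3 out]
  5: d→7  [1 out]
  7: tau→2  [1 out]

Answer: DEADLOCK-FREE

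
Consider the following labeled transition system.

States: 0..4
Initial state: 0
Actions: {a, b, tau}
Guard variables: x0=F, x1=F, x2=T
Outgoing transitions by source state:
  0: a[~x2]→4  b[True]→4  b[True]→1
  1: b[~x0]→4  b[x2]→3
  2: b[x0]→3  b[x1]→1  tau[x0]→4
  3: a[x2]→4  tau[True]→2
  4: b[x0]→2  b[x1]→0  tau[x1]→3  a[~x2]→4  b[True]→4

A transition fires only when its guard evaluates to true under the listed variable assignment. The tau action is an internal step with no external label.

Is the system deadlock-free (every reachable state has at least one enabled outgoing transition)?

Answer: DEADLOCK at state 2

Trace:
R = {0,1,2,3,4}
  0: b→1  b→4  [2 out]
  1: b→3  b→4  [2 out]
  2: ∅  [STUCK]
  3: a→4  tau→2  [2 out]
  4: b→4  [1 out]
witness 2: b·b·tau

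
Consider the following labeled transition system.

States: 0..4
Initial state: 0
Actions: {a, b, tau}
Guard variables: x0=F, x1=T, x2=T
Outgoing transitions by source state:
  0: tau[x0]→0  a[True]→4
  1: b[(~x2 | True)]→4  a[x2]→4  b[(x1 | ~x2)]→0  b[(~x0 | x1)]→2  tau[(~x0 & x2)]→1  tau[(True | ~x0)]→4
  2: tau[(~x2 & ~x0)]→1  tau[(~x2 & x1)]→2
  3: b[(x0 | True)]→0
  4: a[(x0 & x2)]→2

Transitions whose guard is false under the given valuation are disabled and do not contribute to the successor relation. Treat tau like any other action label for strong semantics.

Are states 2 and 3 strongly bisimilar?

Answer: NOT BISIMILAR

Analysis:
Compute ~ classes (split until stable):
  round 0: {{0,1,2,3,4}}
  round 1: {{0},{1},{2,4},{3}}
4 equivalence class(es) (converged in 2)
2∈{2,4}, 3∈{3}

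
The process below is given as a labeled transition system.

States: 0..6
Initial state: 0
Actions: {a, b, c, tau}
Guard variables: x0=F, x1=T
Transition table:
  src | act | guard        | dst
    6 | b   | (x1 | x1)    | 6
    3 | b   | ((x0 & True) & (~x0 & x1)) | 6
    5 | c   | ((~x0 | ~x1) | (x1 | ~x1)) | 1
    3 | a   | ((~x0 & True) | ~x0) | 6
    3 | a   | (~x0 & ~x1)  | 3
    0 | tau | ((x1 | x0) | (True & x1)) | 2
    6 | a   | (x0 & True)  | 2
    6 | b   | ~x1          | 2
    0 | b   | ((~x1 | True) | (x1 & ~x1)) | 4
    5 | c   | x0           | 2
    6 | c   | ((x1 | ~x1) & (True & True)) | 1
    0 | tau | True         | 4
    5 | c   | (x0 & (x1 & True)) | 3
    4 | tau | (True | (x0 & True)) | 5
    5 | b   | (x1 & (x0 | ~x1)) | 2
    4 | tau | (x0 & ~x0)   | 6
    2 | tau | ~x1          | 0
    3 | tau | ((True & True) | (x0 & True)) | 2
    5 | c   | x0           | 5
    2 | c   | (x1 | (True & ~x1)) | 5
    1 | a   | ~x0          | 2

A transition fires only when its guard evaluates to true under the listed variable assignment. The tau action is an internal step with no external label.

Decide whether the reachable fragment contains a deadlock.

R = {0,1,2,4,5}
  0: b→4  tau→2  tau→4  [3 exit(s)]
  1: a→2  [1 exit(s)]
  2: c→5  [1 exit(s)]
  4: tau→5  [1 exit(s)]
  5: c→1  [1 exit(s)]

Answer: DEADLOCK-FREE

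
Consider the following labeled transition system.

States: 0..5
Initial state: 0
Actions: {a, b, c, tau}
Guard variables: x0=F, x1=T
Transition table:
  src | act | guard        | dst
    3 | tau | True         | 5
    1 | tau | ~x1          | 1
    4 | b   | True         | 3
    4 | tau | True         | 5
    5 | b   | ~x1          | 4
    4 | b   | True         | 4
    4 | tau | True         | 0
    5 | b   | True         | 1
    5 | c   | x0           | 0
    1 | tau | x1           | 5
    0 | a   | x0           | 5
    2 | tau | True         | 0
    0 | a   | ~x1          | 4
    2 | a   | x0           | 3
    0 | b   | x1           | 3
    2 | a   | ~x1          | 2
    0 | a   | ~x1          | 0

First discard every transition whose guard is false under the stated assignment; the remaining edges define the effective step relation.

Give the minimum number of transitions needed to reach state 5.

Answer: 2

Working:
Layered search for 5:
  L0 = {0}
  L1 = {3}
  L2 = {5}
depth(5)=2, e.g. b·tau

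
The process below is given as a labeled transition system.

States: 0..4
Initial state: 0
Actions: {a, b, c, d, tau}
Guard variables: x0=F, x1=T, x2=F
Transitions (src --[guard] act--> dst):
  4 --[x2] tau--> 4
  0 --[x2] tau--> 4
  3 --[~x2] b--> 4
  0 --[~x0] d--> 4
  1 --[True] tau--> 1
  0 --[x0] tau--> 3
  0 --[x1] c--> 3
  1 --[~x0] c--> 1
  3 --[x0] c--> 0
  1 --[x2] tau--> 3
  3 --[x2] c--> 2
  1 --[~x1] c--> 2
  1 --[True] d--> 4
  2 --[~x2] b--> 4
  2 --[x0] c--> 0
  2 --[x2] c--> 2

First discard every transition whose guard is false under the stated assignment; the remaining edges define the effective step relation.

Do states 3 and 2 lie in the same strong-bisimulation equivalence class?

Compute ~ classes (split until stable):
  P[0] = {{0,1,2,3,4}}
  P[1] = {{0},{1},{2,3},{4}}
stable after 2 split(s): 4 block(s)
[3]={2,3}  [2]={2,3}

Answer: BISIMILAR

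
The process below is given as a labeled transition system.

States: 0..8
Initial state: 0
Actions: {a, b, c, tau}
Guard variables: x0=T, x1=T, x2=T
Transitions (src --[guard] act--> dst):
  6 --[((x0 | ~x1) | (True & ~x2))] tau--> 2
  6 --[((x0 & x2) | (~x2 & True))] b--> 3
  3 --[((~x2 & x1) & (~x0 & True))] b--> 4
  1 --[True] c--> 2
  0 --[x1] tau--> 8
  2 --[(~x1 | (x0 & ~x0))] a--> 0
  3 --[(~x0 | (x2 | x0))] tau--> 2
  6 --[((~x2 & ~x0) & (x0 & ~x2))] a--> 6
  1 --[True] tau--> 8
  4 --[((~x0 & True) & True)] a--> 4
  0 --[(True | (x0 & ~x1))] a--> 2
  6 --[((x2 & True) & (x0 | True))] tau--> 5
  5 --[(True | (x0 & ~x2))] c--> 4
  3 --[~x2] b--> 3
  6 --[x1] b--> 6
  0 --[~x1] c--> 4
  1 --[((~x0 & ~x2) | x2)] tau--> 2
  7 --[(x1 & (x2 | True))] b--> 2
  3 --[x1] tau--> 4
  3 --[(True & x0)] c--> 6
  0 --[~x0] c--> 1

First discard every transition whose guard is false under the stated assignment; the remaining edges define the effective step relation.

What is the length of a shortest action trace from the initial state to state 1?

Answer: UNREACHABLE

Analysis:
Layered search for 1:
  depth 0: {0}
  depth 1: {2,8}
1 never appears.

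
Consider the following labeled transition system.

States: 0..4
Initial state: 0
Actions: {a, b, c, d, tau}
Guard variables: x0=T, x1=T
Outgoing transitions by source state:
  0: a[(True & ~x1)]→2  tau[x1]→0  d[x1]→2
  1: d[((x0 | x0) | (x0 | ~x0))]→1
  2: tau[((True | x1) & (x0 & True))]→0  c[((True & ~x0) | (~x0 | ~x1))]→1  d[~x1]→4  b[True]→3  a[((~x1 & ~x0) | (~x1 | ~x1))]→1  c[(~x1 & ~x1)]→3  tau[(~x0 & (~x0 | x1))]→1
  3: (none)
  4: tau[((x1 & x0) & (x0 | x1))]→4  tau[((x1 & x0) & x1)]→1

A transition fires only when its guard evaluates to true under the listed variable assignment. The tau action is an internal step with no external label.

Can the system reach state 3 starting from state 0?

Answer: REACHABLE

Trace:
Guard filter leaves 7 enabled edge(s).
L0 = {0}
L1 = {2}  total {0,2}
L2 = {3}  total {0,2,3}
Reachable = {0,2,3}
Path to 3: d·b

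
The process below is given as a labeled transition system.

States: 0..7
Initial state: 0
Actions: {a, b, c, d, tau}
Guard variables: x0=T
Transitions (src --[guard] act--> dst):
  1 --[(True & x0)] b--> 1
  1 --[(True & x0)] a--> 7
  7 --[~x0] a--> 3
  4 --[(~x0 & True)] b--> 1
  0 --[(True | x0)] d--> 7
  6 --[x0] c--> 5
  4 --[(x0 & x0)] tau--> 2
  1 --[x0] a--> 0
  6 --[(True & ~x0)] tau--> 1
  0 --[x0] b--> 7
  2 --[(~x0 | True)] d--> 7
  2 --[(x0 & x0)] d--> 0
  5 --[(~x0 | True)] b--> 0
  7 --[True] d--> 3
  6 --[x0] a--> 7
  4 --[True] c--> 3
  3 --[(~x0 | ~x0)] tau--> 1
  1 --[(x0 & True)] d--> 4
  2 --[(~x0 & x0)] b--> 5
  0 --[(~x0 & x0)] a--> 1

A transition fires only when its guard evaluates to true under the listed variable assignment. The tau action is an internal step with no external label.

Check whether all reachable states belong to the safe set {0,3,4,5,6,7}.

Answer: INVARIANT HOLDS

Working:
Allowed set {0,3,4,5,6,7}
R = {0,3,7}
  0: ok
  3: ok
  7: ok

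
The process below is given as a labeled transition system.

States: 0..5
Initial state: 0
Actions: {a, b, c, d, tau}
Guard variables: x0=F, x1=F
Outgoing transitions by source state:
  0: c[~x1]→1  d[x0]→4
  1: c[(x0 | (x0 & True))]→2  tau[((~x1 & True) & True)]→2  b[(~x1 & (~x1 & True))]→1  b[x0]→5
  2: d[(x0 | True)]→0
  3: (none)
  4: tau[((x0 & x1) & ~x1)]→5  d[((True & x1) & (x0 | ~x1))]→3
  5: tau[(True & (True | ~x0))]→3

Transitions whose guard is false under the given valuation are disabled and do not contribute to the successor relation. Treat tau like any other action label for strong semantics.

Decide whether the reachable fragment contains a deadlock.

Answer: DEADLOCK-FREE

Trace:
Reach set: {0,1,2}
  0: c→1  [deg 1]
  1: b→1  tau→2  [deg 2]
  2: d→0  [deg 1]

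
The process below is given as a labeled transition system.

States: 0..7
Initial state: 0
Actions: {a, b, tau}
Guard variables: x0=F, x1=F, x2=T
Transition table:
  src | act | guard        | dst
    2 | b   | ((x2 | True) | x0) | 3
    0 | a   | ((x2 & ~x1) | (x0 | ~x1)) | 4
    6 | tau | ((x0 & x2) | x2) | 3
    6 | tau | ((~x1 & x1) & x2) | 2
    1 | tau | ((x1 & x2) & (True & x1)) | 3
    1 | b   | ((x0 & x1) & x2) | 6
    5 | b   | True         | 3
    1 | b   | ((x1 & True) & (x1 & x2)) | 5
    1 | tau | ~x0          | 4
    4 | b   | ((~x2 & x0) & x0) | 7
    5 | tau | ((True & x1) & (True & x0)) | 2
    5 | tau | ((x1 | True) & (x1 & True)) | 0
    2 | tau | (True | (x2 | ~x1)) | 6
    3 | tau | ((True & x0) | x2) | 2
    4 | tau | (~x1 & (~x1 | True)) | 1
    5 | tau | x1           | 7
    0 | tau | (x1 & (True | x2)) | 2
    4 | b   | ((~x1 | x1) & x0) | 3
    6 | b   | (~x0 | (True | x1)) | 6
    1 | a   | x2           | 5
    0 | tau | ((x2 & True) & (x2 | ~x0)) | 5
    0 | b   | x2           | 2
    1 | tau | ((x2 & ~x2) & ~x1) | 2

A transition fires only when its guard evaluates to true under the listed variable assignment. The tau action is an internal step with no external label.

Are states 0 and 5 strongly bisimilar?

Bisimulation quotient by refinement:
  π0 = {{0,1,2,3,4,5,6,7}}
  π1 = {{0},{1},{2,6},{3,4},{5},{7}}
  π2 = {{0},{1},{2},{3},{4},{5},{6},{7}}
8 equivalence class(es) (converged in 3)
class of 0: {0}; class of 5: {5}

Answer: NOT BISIMILAR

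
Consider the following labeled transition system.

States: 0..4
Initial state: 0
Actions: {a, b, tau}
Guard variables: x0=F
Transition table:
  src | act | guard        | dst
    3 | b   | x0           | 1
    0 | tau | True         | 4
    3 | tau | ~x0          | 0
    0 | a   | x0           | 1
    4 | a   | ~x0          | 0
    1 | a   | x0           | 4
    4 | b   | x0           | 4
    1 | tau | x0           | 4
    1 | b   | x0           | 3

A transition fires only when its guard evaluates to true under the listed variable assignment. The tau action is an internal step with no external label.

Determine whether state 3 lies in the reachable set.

Answer: UNREACHABLE

Trace:
3 transition(s) survive guard evaluation.
depth 0: {0}
depth 1: {4}  cumulative {0,4}
R = {0,4}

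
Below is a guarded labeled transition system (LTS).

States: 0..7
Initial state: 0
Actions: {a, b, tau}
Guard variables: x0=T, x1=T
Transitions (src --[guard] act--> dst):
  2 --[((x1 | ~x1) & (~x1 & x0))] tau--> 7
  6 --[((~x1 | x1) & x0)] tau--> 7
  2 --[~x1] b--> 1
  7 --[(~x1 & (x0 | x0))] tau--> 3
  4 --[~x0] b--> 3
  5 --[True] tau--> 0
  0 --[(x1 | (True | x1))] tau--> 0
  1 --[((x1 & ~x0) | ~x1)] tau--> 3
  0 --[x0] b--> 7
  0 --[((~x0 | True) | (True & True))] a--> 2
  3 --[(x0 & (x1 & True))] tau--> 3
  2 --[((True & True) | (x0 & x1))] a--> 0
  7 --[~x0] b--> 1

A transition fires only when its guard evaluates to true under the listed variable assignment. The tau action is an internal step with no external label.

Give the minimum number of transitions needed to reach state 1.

BFS to 1:
  Layer 0: {0}
  Layer 1: {2,7}
1 never appears.

Answer: UNREACHABLE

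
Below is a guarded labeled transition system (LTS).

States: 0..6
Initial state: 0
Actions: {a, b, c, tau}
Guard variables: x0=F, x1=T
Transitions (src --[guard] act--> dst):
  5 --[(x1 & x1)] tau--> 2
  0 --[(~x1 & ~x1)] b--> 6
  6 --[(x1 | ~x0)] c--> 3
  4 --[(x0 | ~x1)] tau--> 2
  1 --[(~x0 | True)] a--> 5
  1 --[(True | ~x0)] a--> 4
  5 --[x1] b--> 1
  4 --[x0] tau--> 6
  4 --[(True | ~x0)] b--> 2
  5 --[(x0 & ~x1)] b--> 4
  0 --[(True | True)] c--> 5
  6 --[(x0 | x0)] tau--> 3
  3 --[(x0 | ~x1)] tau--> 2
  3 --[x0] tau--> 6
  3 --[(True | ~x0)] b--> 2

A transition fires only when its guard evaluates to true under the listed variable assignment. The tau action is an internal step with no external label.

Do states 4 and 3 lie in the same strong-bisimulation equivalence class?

Answer: BISIMILAR

Working:
Compute ~ classes (split until stable):
  π0 = {{0,1,2,3,4,5,6}}
  π1 = {{0,6},{1},{2},{3,4},{5}}
  π2 = {{0},{1},{2},{3,4},{5},{6}}
Fixed point at round 3; 6 class(es).
[4]={3,4}  [3]={3,4}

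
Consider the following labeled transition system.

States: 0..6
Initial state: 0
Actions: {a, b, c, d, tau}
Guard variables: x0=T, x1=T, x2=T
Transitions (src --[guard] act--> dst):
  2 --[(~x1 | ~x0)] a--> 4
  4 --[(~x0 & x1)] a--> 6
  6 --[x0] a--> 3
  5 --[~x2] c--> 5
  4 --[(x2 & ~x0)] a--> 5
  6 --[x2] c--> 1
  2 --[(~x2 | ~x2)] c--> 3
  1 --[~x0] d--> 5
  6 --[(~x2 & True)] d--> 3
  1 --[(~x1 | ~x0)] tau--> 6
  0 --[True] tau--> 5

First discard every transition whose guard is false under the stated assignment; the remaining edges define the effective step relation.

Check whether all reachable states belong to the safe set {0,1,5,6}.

Answer: INVARIANT HOLDS

Analysis:
Safe = {0,1,5,6}
R = {0,5}
  0: safe
  5: safe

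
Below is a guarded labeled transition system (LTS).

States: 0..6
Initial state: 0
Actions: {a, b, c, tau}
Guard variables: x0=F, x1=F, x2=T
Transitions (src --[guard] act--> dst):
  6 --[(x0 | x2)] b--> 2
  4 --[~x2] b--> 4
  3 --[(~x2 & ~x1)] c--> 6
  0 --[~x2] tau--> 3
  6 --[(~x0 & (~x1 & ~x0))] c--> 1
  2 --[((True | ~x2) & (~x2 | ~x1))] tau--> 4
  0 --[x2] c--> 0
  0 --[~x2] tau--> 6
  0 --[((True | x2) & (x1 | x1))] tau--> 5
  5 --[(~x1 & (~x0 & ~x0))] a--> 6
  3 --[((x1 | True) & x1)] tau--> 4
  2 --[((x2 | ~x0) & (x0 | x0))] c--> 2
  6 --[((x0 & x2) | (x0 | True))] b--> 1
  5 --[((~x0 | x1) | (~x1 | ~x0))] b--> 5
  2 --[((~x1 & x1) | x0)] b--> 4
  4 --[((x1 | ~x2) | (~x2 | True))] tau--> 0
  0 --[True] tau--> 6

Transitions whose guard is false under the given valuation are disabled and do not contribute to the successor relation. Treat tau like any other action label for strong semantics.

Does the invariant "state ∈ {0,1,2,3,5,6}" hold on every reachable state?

Inv-set: {0,1,2,3,5,6}
Reach set: {0,1,2,4,6}
  0: safe
  1: safe
  2: safe
  4: VIOLATES
  6: safe
witness against invariant: tau·b·tau → 4

Answer: INVARIANT VIOLATED at state 4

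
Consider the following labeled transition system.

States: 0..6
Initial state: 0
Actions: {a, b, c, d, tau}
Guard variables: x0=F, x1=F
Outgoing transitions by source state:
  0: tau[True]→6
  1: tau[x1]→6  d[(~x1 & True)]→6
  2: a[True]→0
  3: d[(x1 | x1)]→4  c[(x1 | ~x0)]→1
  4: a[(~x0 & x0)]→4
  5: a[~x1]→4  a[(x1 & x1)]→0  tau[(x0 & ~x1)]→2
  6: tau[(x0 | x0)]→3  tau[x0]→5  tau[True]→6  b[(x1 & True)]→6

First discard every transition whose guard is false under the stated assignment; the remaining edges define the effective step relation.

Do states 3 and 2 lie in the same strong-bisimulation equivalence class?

Refine partition for ~:
  round 0: {{0,1,2,3,4,5,6}}
  round 1: {{0,6},{1},{2,5},{3},{4}}
  round 2: {{0,6},{1},{2},{3},{4},{5}}
6 equivalence class(es) (converged in 3)
class of 3: {3}; class of 2: {2}

Answer: NOT BISIMILAR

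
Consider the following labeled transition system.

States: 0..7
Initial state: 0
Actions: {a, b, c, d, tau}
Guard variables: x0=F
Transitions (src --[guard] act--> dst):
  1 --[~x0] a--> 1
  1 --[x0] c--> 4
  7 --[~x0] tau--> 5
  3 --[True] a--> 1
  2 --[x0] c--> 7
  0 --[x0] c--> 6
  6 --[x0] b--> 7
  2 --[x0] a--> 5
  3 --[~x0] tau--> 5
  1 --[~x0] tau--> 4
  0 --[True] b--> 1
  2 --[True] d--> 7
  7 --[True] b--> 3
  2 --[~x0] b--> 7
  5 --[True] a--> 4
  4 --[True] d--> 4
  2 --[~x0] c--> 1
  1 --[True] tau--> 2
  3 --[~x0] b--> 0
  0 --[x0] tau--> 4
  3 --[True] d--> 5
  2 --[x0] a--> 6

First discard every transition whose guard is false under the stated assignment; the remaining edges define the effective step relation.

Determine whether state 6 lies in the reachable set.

After dropping false guards: 15 live edges.
L0 = {0}
L1 = {1}  total {0,1}
L2 = {2,4}  total {0,1,2,4}
L3 = {7}  total {0,1,2,4,7}
L4 = {3,5}  total {0,1,2,3,4,5,7}
Reach set: {0,1,2,3,4,5,7}

Answer: UNREACHABLE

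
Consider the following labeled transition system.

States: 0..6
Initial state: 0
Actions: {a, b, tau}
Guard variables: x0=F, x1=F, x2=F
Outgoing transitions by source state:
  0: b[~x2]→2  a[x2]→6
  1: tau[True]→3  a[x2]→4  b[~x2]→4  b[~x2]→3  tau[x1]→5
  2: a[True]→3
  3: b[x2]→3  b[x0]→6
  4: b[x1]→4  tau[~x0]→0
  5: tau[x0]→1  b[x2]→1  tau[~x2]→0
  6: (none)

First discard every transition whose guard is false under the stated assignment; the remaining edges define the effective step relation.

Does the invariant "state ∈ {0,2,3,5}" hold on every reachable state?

Answer: INVARIANT HOLDS

Working:
Inv-set: {0,2,3,5}
Reach set: {0,2,3}
  0: ✓
  2: ✓
  3: ✓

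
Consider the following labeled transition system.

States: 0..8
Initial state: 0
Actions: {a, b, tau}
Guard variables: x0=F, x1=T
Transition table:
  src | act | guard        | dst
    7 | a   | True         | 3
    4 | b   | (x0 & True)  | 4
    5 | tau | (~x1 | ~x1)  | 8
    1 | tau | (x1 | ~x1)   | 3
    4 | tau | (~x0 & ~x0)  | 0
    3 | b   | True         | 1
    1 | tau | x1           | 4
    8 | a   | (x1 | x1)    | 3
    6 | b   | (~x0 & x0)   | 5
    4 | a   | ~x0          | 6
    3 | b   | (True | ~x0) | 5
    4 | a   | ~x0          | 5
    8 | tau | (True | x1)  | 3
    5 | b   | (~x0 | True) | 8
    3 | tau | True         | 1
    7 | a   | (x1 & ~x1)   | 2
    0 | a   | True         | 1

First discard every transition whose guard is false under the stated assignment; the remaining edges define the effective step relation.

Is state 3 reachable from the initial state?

Answer: REACHABLE

Trace:
13 transition(s) survive guard evaluation.
L0 = {0}
L1 = {1}  total {0,1}
L2 = {3,4}  total {0,1,3,4}
L3 = {5,6}  total {0,1,3,4,5,6}
L4 = {8}  total {0,1,3,4,5,6,8}
Reach set: {0,1,3,4,5,6,8}
trace reaching 3: a·tau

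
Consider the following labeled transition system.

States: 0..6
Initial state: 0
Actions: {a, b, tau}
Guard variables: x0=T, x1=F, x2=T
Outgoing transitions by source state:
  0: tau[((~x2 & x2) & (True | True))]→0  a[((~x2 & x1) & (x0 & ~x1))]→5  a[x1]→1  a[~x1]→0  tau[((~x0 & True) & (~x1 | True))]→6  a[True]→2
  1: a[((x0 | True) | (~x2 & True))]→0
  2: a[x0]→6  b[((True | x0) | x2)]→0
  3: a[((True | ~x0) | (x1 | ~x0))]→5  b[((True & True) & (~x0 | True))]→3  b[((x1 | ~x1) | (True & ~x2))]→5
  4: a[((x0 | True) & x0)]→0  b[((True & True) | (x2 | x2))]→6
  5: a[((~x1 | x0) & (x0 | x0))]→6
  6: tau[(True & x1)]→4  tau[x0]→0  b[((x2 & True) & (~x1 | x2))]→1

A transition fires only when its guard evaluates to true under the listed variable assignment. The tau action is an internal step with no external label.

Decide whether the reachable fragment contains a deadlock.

Answer: DEADLOCK-FREE

Working:
R = {0,1,2,6}
  0: a→0  a→2  [2 exit(s)]
  1: a→0  [1 exit(s)]
  2: a→6  b→0  [2 exit(s)]
  6: b→1  tau→0  [2 exit(s)]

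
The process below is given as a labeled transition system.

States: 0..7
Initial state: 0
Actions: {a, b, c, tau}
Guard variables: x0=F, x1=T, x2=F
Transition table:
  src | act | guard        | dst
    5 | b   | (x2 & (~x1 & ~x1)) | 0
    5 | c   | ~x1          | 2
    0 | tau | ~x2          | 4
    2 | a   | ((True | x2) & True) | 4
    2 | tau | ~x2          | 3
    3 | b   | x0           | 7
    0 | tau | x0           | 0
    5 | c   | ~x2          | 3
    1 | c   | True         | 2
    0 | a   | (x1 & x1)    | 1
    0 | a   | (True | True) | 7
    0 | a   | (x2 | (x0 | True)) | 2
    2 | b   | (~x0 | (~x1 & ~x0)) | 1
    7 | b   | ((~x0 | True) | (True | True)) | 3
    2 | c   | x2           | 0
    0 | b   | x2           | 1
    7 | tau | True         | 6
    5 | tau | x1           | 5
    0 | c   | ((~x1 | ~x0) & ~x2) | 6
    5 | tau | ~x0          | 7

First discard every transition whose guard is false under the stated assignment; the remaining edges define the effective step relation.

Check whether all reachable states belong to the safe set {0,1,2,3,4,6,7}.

Answer: INVARIANT HOLDS

Working:
Inv-set: {0,1,2,3,4,6,7}
Reachable = {0,1,2,3,4,6,7}
  0: ok
  1: ok
  2: ok
  3: ok
  4: ok
  6: ok
  7: ok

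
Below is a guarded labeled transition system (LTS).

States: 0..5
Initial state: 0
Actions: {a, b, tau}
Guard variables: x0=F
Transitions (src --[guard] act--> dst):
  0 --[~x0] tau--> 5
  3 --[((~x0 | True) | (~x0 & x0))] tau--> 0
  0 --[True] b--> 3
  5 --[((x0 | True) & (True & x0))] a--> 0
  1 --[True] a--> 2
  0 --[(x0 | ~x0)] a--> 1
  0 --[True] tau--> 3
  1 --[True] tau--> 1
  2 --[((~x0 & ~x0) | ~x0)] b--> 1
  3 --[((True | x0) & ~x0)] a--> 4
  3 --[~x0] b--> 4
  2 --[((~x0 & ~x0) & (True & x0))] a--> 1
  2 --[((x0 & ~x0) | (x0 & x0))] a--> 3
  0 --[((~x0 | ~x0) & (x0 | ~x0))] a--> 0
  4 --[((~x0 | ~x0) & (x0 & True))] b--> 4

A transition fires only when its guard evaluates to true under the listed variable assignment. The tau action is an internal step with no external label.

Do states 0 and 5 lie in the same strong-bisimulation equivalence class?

Compute ~ classes (split until stable):
  round 0: {{0,1,2,3,4,5}}
  round 1: {{0,3},{1},{2},{4,5}}
  round 2: {{0},{1},{2},{3},{4,5}}
5 equivalence class(es) (converged in 3)
0∈{0}, 5∈{4,5}

Answer: NOT BISIMILAR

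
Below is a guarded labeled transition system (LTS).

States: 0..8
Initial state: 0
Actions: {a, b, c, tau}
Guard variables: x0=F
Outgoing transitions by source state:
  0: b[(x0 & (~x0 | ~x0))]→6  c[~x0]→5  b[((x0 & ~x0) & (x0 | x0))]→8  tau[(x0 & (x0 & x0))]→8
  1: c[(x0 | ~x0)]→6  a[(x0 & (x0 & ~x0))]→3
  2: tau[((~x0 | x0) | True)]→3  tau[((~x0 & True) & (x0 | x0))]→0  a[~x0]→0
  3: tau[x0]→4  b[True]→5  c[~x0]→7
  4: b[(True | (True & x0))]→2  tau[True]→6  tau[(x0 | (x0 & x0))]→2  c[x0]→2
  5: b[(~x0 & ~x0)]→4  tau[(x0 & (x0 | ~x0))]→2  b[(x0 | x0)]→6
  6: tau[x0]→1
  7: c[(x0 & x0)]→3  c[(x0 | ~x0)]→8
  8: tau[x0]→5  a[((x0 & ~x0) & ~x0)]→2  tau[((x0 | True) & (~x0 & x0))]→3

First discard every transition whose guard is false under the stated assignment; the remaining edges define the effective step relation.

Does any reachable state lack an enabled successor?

Reach set: {0,2,3,4,5,6,7,8}
  0: c→5  [1 exit(s)]
  2: a→0  tau→3  [2 exit(s)]
  3: b→5  c→7  [2 exit(s)]
  4: b→2  tau→6  [2 exit(s)]
  5: b→4  [1 exit(s)]
  6: ∅  [no exit]
  7: c→8  [1 exit(s)]
  8: ∅  [no exit]
Path to 6: c·b·tau

Answer: DEADLOCK at state 6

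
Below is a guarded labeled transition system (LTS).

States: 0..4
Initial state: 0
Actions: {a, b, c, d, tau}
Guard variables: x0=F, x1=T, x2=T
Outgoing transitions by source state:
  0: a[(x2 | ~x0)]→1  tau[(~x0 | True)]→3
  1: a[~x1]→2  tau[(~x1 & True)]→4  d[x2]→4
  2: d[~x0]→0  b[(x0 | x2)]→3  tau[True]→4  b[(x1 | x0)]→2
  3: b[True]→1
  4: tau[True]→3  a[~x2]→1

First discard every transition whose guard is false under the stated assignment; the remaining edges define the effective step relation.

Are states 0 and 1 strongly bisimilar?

Answer: NOT BISIMILAR

Analysis:
Compute ~ classes (split until stable):
  π0 = {{0,1,2,3,4}}
  π1 = {{0},{1},{2},{3},{4}}
Fixed point at round 2; 5 class(es).
0∈{0}, 1∈{1}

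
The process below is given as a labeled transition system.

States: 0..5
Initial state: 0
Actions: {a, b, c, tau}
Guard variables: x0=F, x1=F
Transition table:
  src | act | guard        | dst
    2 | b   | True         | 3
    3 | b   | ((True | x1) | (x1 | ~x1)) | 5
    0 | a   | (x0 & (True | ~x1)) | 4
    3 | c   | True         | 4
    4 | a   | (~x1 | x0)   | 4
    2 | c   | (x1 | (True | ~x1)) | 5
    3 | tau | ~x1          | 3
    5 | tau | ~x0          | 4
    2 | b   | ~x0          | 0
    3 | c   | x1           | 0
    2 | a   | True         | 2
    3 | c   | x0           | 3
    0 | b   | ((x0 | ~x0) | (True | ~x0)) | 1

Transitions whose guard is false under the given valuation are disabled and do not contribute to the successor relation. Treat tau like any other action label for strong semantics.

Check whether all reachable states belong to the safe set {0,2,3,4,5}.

Safe = {0,2,3,4,5}
Reachable = {0,1}
  0: ok
  1: VIOLATES
reach 1 via b — violates

Answer: INVARIANT VIOLATED at state 1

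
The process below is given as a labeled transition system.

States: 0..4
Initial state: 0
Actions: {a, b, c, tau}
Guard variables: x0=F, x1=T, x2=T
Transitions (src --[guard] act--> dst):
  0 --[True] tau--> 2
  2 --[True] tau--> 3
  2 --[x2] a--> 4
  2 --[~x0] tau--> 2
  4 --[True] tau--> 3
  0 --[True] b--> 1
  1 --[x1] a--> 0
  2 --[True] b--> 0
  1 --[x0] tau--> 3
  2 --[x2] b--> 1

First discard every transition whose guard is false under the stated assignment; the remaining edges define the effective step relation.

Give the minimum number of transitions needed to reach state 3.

BFS to 3:
  Layer 0: {0}
  Layer 1: {1,2}
  Layer 2: {3,4}
3 enters at depth 2; path tau·tau

Answer: 2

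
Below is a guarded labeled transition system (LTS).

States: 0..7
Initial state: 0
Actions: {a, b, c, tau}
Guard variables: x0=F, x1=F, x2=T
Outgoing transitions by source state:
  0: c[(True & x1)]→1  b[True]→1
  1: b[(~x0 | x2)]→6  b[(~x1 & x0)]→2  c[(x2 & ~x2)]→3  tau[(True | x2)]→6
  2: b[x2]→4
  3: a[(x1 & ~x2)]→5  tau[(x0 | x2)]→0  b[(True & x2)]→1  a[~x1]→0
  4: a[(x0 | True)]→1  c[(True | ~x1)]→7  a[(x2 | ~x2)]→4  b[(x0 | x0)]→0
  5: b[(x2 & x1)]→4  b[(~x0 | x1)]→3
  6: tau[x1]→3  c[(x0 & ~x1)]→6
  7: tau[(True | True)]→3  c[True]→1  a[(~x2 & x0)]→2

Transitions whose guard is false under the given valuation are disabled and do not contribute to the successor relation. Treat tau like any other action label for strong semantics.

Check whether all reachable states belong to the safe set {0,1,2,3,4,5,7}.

Inv-set: {0,1,2,3,4,5,7}
Reachable = {0,1,6}
  0: safe
  1: safe
  6: VIOLATES
reach 6 via b·b — violates

Answer: INVARIANT VIOLATED at state 6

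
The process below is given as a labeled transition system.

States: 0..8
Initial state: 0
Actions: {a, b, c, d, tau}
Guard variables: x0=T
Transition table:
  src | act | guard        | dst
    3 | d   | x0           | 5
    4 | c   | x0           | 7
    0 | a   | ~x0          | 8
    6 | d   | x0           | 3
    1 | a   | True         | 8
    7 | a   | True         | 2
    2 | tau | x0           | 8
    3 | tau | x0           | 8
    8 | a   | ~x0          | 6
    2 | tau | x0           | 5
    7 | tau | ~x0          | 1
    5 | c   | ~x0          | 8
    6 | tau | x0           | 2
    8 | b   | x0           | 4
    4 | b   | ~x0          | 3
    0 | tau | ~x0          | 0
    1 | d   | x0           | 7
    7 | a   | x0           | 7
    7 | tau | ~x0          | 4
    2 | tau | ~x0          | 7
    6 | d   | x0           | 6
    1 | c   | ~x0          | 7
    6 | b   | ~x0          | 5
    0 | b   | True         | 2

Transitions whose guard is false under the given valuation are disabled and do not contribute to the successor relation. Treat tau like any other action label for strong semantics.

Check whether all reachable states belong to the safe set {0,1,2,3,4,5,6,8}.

Inv-set: {0,1,2,3,4,5,6,8}
Reachable = {0,2,4,5,7,8}
  0: ok
  2: ok
  4: ok
  5: ok
  7: VIOLATES
  8: ok
witness against invariant: b·tau·b·c → 7

Answer: INVARIANT VIOLATED at state 7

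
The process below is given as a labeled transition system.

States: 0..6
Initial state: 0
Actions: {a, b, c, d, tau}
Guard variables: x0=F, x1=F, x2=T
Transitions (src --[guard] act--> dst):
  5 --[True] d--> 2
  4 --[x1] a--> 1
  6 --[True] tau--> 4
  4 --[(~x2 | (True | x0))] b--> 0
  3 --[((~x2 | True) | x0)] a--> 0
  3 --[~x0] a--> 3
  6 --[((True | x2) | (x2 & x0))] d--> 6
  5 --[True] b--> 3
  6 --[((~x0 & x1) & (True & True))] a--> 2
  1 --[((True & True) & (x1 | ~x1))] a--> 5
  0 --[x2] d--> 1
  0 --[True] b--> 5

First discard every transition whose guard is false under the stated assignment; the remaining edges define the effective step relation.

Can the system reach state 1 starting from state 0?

After dropping false guards: 10 live edges.
L0 = {0}
L1 = {1,5}  total {0,1,5}
L2 = {2,3}  total {0,1,2,3,5}
R = {0,1,2,3,5}
witness 1: d

Answer: REACHABLE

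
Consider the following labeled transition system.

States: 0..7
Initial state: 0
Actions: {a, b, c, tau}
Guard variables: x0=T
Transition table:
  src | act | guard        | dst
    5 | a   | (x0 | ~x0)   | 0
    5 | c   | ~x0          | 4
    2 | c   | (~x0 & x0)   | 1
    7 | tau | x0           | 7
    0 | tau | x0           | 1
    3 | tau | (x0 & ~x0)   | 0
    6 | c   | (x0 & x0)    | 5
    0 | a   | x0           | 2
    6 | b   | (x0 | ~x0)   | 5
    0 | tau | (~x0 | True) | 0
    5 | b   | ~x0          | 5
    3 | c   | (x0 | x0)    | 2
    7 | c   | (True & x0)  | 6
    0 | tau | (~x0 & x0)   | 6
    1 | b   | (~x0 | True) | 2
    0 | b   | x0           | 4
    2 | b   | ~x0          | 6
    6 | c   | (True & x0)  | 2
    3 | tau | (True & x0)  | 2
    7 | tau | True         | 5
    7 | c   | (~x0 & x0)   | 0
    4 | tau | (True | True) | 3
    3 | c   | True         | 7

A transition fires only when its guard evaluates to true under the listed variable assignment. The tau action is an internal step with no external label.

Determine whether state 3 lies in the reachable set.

After dropping false guards: 16 live edges.
Layer 0: {0}
Layer 1: {1,2,4}  now seen {0,1,2,4}
Layer 2: {3}  now seen {0,1,2,3,4}
Layer 3: {7}  now seen {0,1,2,3,4,7}
Layer 4: {5,6}  now seen {0,1,2,3,4,5,6,7}
Reachable = {0,1,2,3,4,5,6,7}
Path to 3: b·tau

Answer: REACHABLE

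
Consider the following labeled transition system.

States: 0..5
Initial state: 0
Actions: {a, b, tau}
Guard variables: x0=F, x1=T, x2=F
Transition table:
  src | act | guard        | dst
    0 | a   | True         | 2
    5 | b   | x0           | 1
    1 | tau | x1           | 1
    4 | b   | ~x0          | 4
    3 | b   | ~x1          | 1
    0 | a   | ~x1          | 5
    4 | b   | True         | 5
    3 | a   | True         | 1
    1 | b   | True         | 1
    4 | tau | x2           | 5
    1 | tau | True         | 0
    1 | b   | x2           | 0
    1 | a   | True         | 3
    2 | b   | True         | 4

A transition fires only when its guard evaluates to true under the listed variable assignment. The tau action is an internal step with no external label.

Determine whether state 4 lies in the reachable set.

Answer: REACHABLE

Analysis:
9 transition(s) survive guard evaluation.
depth 0: {0}
depth 1: {2}  now seen {0,2}
depth 2: {4}  now seen {0,2,4}
depth 3: {5}  now seen {0,2,4,5}
R = {0,2,4,5}
witness 4: a·b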